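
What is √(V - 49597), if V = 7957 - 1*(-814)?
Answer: I*√40826 ≈ 202.05*I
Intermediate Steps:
V = 8771 (V = 7957 + 814 = 8771)
√(V - 49597) = √(8771 - 49597) = √(-40826) = I*√40826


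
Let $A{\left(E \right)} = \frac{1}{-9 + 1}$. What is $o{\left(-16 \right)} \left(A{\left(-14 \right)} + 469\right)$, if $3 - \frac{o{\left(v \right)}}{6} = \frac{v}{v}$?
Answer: $\frac{11253}{2} \approx 5626.5$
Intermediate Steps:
$o{\left(v \right)} = 12$ ($o{\left(v \right)} = 18 - 6 \frac{v}{v} = 18 - 6 = 12$)
$A{\left(E \right)} = - \frac{1}{8}$ ($A{\left(E \right)} = \frac{1}{-8} = - \frac{1}{8}$)
$o{\left(-16 \right)} \left(A{\left(-14 \right)} + 469\right) = 12 \left(- \frac{1}{8} + 469\right) = 12 \cdot \frac{3751}{8} = \frac{11253}{2}$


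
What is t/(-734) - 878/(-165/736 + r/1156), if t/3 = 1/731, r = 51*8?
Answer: -5894333287777/864388494 ≈ -6819.1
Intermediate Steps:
r = 408
t = 3/731 ≈ 0.0041040
t/(-734) - 878/(-165/736 + r/1156) = (3/731)/(-734) - 878/(-165/736 + 408/1156) = (3/731)*(-1/734) - 878/(-165*1/736 + 408*(1/1156)) = -3/536554 - 878/(-165/736 + 6/17) = -3/536554 - 878/1611/12512 = -3/536554 - 878*12512/1611 = -3/536554 - 10985536/1611 = -5894333287777/864388494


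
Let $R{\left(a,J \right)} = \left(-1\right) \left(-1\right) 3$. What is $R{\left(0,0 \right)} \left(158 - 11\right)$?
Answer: $441$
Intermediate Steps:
$R{\left(a,J \right)} = 3$ ($R{\left(a,J \right)} = 1 \cdot 3 = 3$)
$R{\left(0,0 \right)} \left(158 - 11\right) = 3 \left(158 - 11\right) = 3 \cdot 147 = 441$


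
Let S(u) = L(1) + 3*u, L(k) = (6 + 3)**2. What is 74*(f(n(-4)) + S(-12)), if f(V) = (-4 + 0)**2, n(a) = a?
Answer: 4514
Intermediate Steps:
L(k) = 81 (L(k) = 9**2 = 81)
f(V) = 16 (f(V) = (-4)**2 = 16)
S(u) = 81 + 3*u
74*(f(n(-4)) + S(-12)) = 74*(16 + (81 + 3*(-12))) = 74*(16 + (81 - 36)) = 74*(16 + 45) = 74*61 = 4514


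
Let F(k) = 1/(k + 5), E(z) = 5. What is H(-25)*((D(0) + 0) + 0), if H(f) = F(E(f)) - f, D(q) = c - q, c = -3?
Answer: -753/10 ≈ -75.300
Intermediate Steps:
D(q) = -3 - q
F(k) = 1/(5 + k)
H(f) = ⅒ - f (H(f) = 1/(5 + 5) - f = 1/10 - f = ⅒ - f)
H(-25)*((D(0) + 0) + 0) = (⅒ - 1*(-25))*(((-3 - 1*0) + 0) + 0) = (⅒ + 25)*(((-3 + 0) + 0) + 0) = 251*((-3 + 0) + 0)/10 = 251*(-3 + 0)/10 = (251/10)*(-3) = -753/10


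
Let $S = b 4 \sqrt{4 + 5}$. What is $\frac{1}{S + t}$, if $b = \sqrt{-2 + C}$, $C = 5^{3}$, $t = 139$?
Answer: $\frac{139}{1609} - \frac{12 \sqrt{123}}{1609} \approx 0.0036753$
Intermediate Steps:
$C = 125$
$b = \sqrt{123}$ ($b = \sqrt{-2 + 125} = \sqrt{123} \approx 11.091$)
$S = 12 \sqrt{123}$ ($S = \sqrt{123} \cdot 4 \sqrt{4 + 5} = 4 \sqrt{123} \sqrt{9} = 4 \sqrt{123} \cdot 3 = 12 \sqrt{123} \approx 133.09$)
$\frac{1}{S + t} = \frac{1}{12 \sqrt{123} + 139} = \frac{1}{139 + 12 \sqrt{123}}$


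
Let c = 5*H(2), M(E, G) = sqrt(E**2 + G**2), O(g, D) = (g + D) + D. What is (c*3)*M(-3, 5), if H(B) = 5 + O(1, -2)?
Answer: 30*sqrt(34) ≈ 174.93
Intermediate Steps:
O(g, D) = g + 2*D (O(g, D) = (D + g) + D = g + 2*D)
H(B) = 2 (H(B) = 5 + (1 + 2*(-2)) = 5 + (1 - 4) = 5 - 3 = 2)
c = 10 (c = 5*2 = 10)
(c*3)*M(-3, 5) = (10*3)*sqrt((-3)**2 + 5**2) = 30*sqrt(9 + 25) = 30*sqrt(34)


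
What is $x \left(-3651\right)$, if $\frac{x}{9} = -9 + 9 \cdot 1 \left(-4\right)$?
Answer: $1478655$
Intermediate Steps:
$x = -405$ ($x = 9 \left(-9 + 9 \cdot 1 \left(-4\right)\right) = 9 \left(-9 + 9 \left(-4\right)\right) = 9 \left(-9 - 36\right) = 9 \left(-45\right) = -405$)
$x \left(-3651\right) = \left(-405\right) \left(-3651\right) = 1478655$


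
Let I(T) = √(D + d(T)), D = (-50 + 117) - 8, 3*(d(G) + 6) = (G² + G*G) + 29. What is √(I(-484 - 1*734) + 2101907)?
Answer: √(18917163 + 6*√2225427)/3 ≈ 1450.1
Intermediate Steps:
d(G) = 11/3 + 2*G²/3 (d(G) = -6 + ((G² + G*G) + 29)/3 = -6 + ((G² + G²) + 29)/3 = -6 + (2*G² + 29)/3 = -6 + (29 + 2*G²)/3 = -6 + (29/3 + 2*G²/3) = 11/3 + 2*G²/3)
D = 59 (D = 67 - 8 = 59)
I(T) = √(188/3 + 2*T²/3) (I(T) = √(59 + (11/3 + 2*T²/3)) = √(188/3 + 2*T²/3))
√(I(-484 - 1*734) + 2101907) = √(√(564 + 6*(-484 - 1*734)²)/3 + 2101907) = √(√(564 + 6*(-484 - 734)²)/3 + 2101907) = √(√(564 + 6*(-1218)²)/3 + 2101907) = √(√(564 + 6*1483524)/3 + 2101907) = √(√(564 + 8901144)/3 + 2101907) = √(√8901708/3 + 2101907) = √((2*√2225427)/3 + 2101907) = √(2*√2225427/3 + 2101907) = √(2101907 + 2*√2225427/3)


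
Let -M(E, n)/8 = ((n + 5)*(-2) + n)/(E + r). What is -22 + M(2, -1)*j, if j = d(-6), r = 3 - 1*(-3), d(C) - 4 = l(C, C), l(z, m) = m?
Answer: -40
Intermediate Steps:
d(C) = 4 + C
r = 6 (r = 3 + 3 = 6)
j = -2 (j = 4 - 6 = -2)
M(E, n) = -8*(-10 - n)/(6 + E) (M(E, n) = -8*((n + 5)*(-2) + n)/(E + 6) = -8*((5 + n)*(-2) + n)/(6 + E) = -8*((-10 - 2*n) + n)/(6 + E) = -8*(-10 - n)/(6 + E))
-22 + M(2, -1)*j = -22 + (8*(10 - 1)/(6 + 2))*(-2) = -22 + (8*9/8)*(-2) = -22 + (8*(⅛)*9)*(-2) = -22 + 9*(-2) = -22 - 18 = -40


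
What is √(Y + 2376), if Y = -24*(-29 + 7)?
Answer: 22*√6 ≈ 53.889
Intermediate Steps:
Y = 528 (Y = -24*(-22) = 528)
√(Y + 2376) = √(528 + 2376) = √2904 = 22*√6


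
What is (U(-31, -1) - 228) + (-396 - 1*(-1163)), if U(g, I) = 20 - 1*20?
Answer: 539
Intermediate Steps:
U(g, I) = 0 (U(g, I) = 20 - 20 = 0)
(U(-31, -1) - 228) + (-396 - 1*(-1163)) = (0 - 228) + (-396 - 1*(-1163)) = -228 + (-396 + 1163) = -228 + 767 = 539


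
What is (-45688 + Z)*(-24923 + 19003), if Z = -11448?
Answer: 338245120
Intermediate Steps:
(-45688 + Z)*(-24923 + 19003) = (-45688 - 11448)*(-24923 + 19003) = -57136*(-5920) = 338245120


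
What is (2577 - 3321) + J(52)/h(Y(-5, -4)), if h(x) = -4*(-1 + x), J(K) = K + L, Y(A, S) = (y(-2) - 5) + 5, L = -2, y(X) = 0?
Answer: -1463/2 ≈ -731.50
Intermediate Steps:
Y(A, S) = 0 (Y(A, S) = (0 - 5) + 5 = -5 + 5 = 0)
J(K) = -2 + K (J(K) = K - 2 = -2 + K)
h(x) = 4 - 4*x
(2577 - 3321) + J(52)/h(Y(-5, -4)) = (2577 - 3321) + (-2 + 52)/(4 - 4*0) = -744 + 50/(4 + 0) = -744 + 50/4 = -744 + 50*(¼) = -744 + 25/2 = -1463/2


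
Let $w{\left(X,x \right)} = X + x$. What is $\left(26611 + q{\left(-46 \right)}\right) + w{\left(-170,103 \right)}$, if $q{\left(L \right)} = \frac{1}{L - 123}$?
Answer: $\frac{4485935}{169} \approx 26544.0$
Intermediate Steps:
$q{\left(L \right)} = \frac{1}{-123 + L}$
$\left(26611 + q{\left(-46 \right)}\right) + w{\left(-170,103 \right)} = \left(26611 + \frac{1}{-123 - 46}\right) + \left(-170 + 103\right) = \left(26611 + \frac{1}{-169}\right) - 67 = \left(26611 - \frac{1}{169}\right) - 67 = \frac{4497258}{169} - 67 = \frac{4485935}{169}$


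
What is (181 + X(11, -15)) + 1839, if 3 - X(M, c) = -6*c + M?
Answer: 1922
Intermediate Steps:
X(M, c) = 3 - M + 6*c (X(M, c) = 3 - (-6*c + M) = 3 - (M - 6*c) = 3 + (-M + 6*c) = 3 - M + 6*c)
(181 + X(11, -15)) + 1839 = (181 + (3 - 1*11 + 6*(-15))) + 1839 = (181 + (3 - 11 - 90)) + 1839 = (181 - 98) + 1839 = 83 + 1839 = 1922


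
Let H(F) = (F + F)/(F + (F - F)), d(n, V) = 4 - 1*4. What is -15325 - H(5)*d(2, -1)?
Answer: -15325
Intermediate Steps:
d(n, V) = 0 (d(n, V) = 4 - 4 = 0)
H(F) = 2 (H(F) = (2*F)/(F + 0) = (2*F)/F = 2)
-15325 - H(5)*d(2, -1) = -15325 - 2*0 = -15325 - 1*0 = -15325 + 0 = -15325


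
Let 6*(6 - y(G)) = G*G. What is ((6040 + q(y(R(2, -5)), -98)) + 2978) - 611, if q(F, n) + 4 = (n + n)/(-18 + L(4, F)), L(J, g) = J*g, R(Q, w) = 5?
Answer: 67371/8 ≈ 8421.4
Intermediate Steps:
y(G) = 6 - G²/6 (y(G) = 6 - G*G/6 = 6 - G²/6)
q(F, n) = -4 + 2*n/(-18 + 4*F) (q(F, n) = -4 + (n + n)/(-18 + 4*F) = -4 + (2*n)/(-18 + 4*F) = -4 + 2*n/(-18 + 4*F))
((6040 + q(y(R(2, -5)), -98)) + 2978) - 611 = ((6040 + (36 - 98 - 8*(6 - ⅙*5²))/(-9 + 2*(6 - ⅙*5²))) + 2978) - 611 = ((6040 + (36 - 98 - 8*(6 - ⅙*25))/(-9 + 2*(6 - ⅙*25))) + 2978) - 611 = ((6040 + (36 - 98 - 8*(6 - 25/6))/(-9 + 2*(6 - 25/6))) + 2978) - 611 = ((6040 + (36 - 98 - 8*11/6)/(-9 + 2*(11/6))) + 2978) - 611 = ((6040 + (36 - 98 - 44/3)/(-9 + 11/3)) + 2978) - 611 = ((6040 - 230/3/(-16/3)) + 2978) - 611 = ((6040 - 3/16*(-230/3)) + 2978) - 611 = ((6040 + 115/8) + 2978) - 611 = (48435/8 + 2978) - 611 = 72259/8 - 611 = 67371/8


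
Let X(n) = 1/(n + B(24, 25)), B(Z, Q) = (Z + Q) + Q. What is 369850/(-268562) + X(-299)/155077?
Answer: -6452463334906/4685376293325 ≈ -1.3771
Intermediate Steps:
B(Z, Q) = Z + 2*Q (B(Z, Q) = (Q + Z) + Q = Z + 2*Q)
X(n) = 1/(74 + n) (X(n) = 1/(n + (24 + 2*25)) = 1/(n + (24 + 50)) = 1/(n + 74) = 1/(74 + n))
369850/(-268562) + X(-299)/155077 = 369850/(-268562) + 1/((74 - 299)*155077) = 369850*(-1/268562) + (1/155077)/(-225) = -184925/134281 - 1/225*1/155077 = -184925/134281 - 1/34892325 = -6452463334906/4685376293325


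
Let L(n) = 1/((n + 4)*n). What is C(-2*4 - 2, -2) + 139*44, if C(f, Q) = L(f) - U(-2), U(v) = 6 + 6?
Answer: 366241/60 ≈ 6104.0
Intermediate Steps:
U(v) = 12
L(n) = 1/(n*(4 + n)) (L(n) = 1/((4 + n)*n) = 1/(n*(4 + n)))
C(f, Q) = -12 + 1/(f*(4 + f)) (C(f, Q) = 1/(f*(4 + f)) - 1*12 = 1/(f*(4 + f)) - 12 = -12 + 1/(f*(4 + f)))
C(-2*4 - 2, -2) + 139*44 = (-12 + 1/((-2*4 - 2)*(4 + (-2*4 - 2)))) + 139*44 = (-12 + 1/((-8 - 2)*(4 + (-8 - 2)))) + 6116 = (-12 + 1/((-10)*(4 - 10))) + 6116 = (-12 - ⅒/(-6)) + 6116 = (-12 - ⅒*(-⅙)) + 6116 = (-12 + 1/60) + 6116 = -719/60 + 6116 = 366241/60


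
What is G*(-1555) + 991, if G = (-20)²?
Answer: -621009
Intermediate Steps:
G = 400
G*(-1555) + 991 = 400*(-1555) + 991 = -622000 + 991 = -621009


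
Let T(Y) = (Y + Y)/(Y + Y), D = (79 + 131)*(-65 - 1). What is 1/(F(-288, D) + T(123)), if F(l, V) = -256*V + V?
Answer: 1/3534301 ≈ 2.8294e-7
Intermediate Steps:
D = -13860 (D = 210*(-66) = -13860)
F(l, V) = -255*V
T(Y) = 1 (T(Y) = (2*Y)/((2*Y)) = (2*Y)*(1/(2*Y)) = 1)
1/(F(-288, D) + T(123)) = 1/(-255*(-13860) + 1) = 1/(3534300 + 1) = 1/3534301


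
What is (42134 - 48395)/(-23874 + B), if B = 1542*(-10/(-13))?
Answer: 27131/98314 ≈ 0.27596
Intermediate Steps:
B = 15420/13 (B = 1542*(-10*(-1/13)) = 1542*(10/13) = 15420/13 ≈ 1186.2)
(42134 - 48395)/(-23874 + B) = (42134 - 48395)/(-23874 + 15420/13) = -6261/(-294942/13) = -6261*(-13/294942) = 27131/98314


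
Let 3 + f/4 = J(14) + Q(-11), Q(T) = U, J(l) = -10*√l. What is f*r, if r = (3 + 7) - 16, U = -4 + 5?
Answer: 48 + 240*√14 ≈ 946.00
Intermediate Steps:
U = 1
Q(T) = 1
r = -6 (r = 10 - 16 = -6)
f = -8 - 40*√14 (f = -12 + 4*(-10*√14 + 1) = -12 + 4*(1 - 10*√14) = -12 + (4 - 40*√14) = -8 - 40*√14 ≈ -157.67)
f*r = (-8 - 40*√14)*(-6) = 48 + 240*√14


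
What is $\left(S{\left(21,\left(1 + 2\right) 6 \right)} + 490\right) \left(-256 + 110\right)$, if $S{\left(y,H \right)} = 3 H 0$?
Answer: $-71540$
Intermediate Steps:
$S{\left(y,H \right)} = 0$
$\left(S{\left(21,\left(1 + 2\right) 6 \right)} + 490\right) \left(-256 + 110\right) = \left(0 + 490\right) \left(-256 + 110\right) = 490 \left(-146\right) = -71540$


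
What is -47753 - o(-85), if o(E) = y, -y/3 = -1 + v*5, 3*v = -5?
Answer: -47781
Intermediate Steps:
v = -5/3 (v = (⅓)*(-5) = -5/3 ≈ -1.6667)
y = 28 (y = -3*(-1 - 5/3*5) = -3*(-1 - 25/3) = -3*(-28/3) = 28)
o(E) = 28
-47753 - o(-85) = -47753 - 1*28 = -47753 - 28 = -47781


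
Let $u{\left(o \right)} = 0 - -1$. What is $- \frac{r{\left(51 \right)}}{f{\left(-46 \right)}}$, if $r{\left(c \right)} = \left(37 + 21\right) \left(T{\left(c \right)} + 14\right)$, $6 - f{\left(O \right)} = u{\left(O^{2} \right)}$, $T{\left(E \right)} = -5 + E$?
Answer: $-696$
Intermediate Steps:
$u{\left(o \right)} = 1$ ($u{\left(o \right)} = 0 + 1 = 1$)
$f{\left(O \right)} = 5$ ($f{\left(O \right)} = 6 - 1 = 5$)
$r{\left(c \right)} = 522 + 58 c$ ($r{\left(c \right)} = \left(37 + 21\right) \left(\left(-5 + c\right) + 14\right) = 58 \left(9 + c\right) = 522 + 58 c$)
$- \frac{r{\left(51 \right)}}{f{\left(-46 \right)}} = - \frac{522 + 58 \cdot 51}{5} = - \frac{522 + 2958}{5} = - \frac{3480}{5} = \left(-1\right) 696 = -696$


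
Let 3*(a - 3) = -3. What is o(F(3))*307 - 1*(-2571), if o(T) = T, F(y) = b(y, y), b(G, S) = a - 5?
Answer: 1650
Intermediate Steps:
a = 2 (a = 3 + (1/3)*(-3) = 3 - 1 = 2)
b(G, S) = -3 (b(G, S) = 2 - 5 = -3)
F(y) = -3
o(F(3))*307 - 1*(-2571) = -3*307 - 1*(-2571) = -921 + 2571 = 1650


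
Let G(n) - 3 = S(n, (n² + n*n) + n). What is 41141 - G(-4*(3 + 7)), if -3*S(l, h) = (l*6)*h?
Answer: -211662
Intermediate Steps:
S(l, h) = -2*h*l (S(l, h) = -l*6*h/3 = -6*l*h/3 = -2*h*l)
G(n) = 3 - 2*n*(n + 2*n²) (G(n) = 3 - 2*((n² + n*n) + n)*n = 3 - 2*((n² + n²) + n)*n = 3 - 2*(2*n² + n)*n = 3 - 2*(n + 2*n²)*n = 3 - 2*n*(n + 2*n²))
41141 - G(-4*(3 + 7)) = 41141 - (3 - 4*(-64*(3 + 7)³) - 2*16*(3 + 7)²) = 41141 - (3 - 4*(-4*10)³ - 2*(-4*10)²) = 41141 - (3 - 4*(-40)³ - 2*(-40)²) = 41141 - (3 - 4*(-64000) - 2*1600) = 41141 - (3 + 256000 - 3200) = 41141 - 1*252803 = 41141 - 252803 = -211662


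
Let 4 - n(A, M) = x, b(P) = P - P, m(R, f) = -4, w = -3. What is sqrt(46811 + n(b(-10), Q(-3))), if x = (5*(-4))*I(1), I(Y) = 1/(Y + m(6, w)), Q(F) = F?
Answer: 5*sqrt(16851)/3 ≈ 216.35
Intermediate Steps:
b(P) = 0
I(Y) = 1/(-4 + Y) (I(Y) = 1/(Y - 4) = 1/(-4 + Y))
x = 20/3 (x = (5*(-4))/(-4 + 1) = -20/(-3) = -20*(-1/3) = 20/3 ≈ 6.6667)
n(A, M) = -8/3 (n(A, M) = 4 - 1*20/3 = 4 - 20/3 = -8/3)
sqrt(46811 + n(b(-10), Q(-3))) = sqrt(46811 - 8/3) = sqrt(140425/3) = 5*sqrt(16851)/3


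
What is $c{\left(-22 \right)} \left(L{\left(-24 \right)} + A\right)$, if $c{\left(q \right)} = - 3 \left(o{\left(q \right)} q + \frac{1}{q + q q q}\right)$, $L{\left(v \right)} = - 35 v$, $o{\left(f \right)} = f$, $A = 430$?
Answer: $- \frac{1967590299}{1067} \approx -1.844 \cdot 10^{6}$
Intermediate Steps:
$c{\left(q \right)} = - 3 q^{2} - \frac{3}{q + q^{3}}$ ($c{\left(q \right)} = - 3 \left(q q + \frac{1}{q + q q q}\right) = - 3 \left(q^{2} + \frac{1}{q + q^{2} q}\right) = - 3 \left(q^{2} + \frac{1}{q + q^{3}}\right) = - 3 q^{2} - \frac{3}{q + q^{3}}$)
$c{\left(-22 \right)} \left(L{\left(-24 \right)} + A\right) = \frac{-3 - 3 \left(-22\right)^{3} - 3 \left(-22\right)^{5}}{-22 + \left(-22\right)^{3}} \left(\left(-35\right) \left(-24\right) + 430\right) = \frac{-3 - -31944 - -15460896}{-22 - 10648} \left(840 + 430\right) = \frac{-3 + 31944 + 15460896}{-10670} \cdot 1270 = \left(- \frac{1}{10670}\right) 15492837 \cdot 1270 = \left(- \frac{15492837}{10670}\right) 1270 = - \frac{1967590299}{1067}$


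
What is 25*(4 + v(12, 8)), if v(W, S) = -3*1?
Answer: 25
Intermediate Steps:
v(W, S) = -3
25*(4 + v(12, 8)) = 25*(4 - 3) = 25*1 = 25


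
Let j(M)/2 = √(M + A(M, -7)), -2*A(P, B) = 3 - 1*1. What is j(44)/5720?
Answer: √43/2860 ≈ 0.0022928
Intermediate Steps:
A(P, B) = -1 (A(P, B) = -(3 - 1*1)/2 = -(3 - 1)/2 = -½*2 = -1)
j(M) = 2*√(-1 + M) (j(M) = 2*√(M - 1) = 2*√(-1 + M))
j(44)/5720 = (2*√(-1 + 44))/5720 = (2*√43)*(1/5720) = √43/2860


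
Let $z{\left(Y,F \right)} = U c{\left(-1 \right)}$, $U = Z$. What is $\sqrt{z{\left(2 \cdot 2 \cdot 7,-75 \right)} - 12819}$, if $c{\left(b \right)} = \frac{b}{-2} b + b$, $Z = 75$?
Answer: $\frac{i \sqrt{51726}}{2} \approx 113.72 i$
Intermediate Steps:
$U = 75$
$c{\left(b \right)} = b - \frac{b^{2}}{2}$ ($c{\left(b \right)} = b \left(- \frac{1}{2}\right) b + b = - \frac{b}{2} b + b = - \frac{b^{2}}{2} + b = b - \frac{b^{2}}{2}$)
$z{\left(Y,F \right)} = - \frac{225}{2}$ ($z{\left(Y,F \right)} = 75 \cdot \frac{1}{2} \left(-1\right) \left(2 - -1\right) = 75 \cdot \frac{1}{2} \left(-1\right) \left(2 + 1\right) = 75 \cdot \frac{1}{2} \left(-1\right) 3 = 75 \left(- \frac{3}{2}\right) = - \frac{225}{2}$)
$\sqrt{z{\left(2 \cdot 2 \cdot 7,-75 \right)} - 12819} = \sqrt{- \frac{225}{2} - 12819} = \sqrt{- \frac{25863}{2}} = \frac{i \sqrt{51726}}{2}$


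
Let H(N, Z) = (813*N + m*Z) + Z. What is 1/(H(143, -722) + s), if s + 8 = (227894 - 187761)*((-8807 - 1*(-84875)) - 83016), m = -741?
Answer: -1/278193553 ≈ -3.5946e-9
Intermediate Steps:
H(N, Z) = -740*Z + 813*N (H(N, Z) = (813*N - 741*Z) + Z = (-741*Z + 813*N) + Z = -740*Z + 813*N)
s = -278844092 (s = -8 + (227894 - 187761)*((-8807 - 1*(-84875)) - 83016) = -8 + 40133*((-8807 + 84875) - 83016) = -8 + 40133*(76068 - 83016) = -8 + 40133*(-6948) = -8 - 278844084 = -278844092)
1/(H(143, -722) + s) = 1/((-740*(-722) + 813*143) - 278844092) = 1/((534280 + 116259) - 278844092) = 1/(650539 - 278844092) = 1/(-278193553) = -1/278193553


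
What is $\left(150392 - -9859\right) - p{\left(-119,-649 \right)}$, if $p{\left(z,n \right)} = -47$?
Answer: $160298$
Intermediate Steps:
$\left(150392 - -9859\right) - p{\left(-119,-649 \right)} = \left(150392 - -9859\right) - -47 = \left(150392 + 9859\right) + 47 = 160251 + 47 = 160298$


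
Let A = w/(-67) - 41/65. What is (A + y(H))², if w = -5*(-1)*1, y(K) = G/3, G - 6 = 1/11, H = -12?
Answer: 36255587281/20654001225 ≈ 1.7554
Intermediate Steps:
G = 67/11 (G = 6 + 1/11 = 67/11 ≈ 6.0909)
y(K) = 67/33 (y(K) = (67/11)/3 = (67/11)*(⅓) = 67/33)
w = 5 (w = 5*1 = 5)
A = -3072/4355 (A = 5/(-67) - 41/65 = 5*(-1/67) - 41*1/65 = -5/67 - 41/65 = -3072/4355 ≈ -0.70540)
(A + y(H))² = (-3072/4355 + 67/33)² = (190409/143715)² = 36255587281/20654001225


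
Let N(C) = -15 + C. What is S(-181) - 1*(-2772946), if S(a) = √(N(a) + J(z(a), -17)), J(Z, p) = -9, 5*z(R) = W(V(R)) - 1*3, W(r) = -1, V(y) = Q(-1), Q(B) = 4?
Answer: 2772946 + I*√205 ≈ 2.7729e+6 + 14.318*I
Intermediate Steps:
V(y) = 4
z(R) = -⅘ (z(R) = (-1 - 1*3)/5 = (-1 - 3)/5 = (⅕)*(-4) = -⅘)
S(a) = √(-24 + a) (S(a) = √((-15 + a) - 9) = √(-24 + a))
S(-181) - 1*(-2772946) = √(-24 - 181) - 1*(-2772946) = √(-205) + 2772946 = I*√205 + 2772946 = 2772946 + I*√205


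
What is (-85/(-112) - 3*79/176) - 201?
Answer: -62089/308 ≈ -201.59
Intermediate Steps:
(-85/(-112) - 3*79/176) - 201 = (-85*(-1/112) - 237*1/176) - 201 = (85/112 - 237/176) - 201 = -181/308 - 201 = -62089/308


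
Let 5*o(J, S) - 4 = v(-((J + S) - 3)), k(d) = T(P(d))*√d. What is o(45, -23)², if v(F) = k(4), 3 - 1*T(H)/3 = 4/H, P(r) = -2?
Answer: 1156/25 ≈ 46.240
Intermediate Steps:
T(H) = 9 - 12/H
k(d) = 15*√d (k(d) = (9 - 12/(-2))*√d = (9 - 12*(-½))*√d = (9 + 6)*√d = 15*√d)
v(F) = 30 (v(F) = 15*√4 = 15*2 = 30)
o(J, S) = 34/5 (o(J, S) = ⅘ + (⅕)*30 = ⅘ + 6 = 34/5)
o(45, -23)² = (34/5)² = 1156/25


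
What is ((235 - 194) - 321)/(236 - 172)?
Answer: -35/8 ≈ -4.3750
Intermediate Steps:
((235 - 194) - 321)/(236 - 172) = (41 - 321)/64 = -280*1/64 = -35/8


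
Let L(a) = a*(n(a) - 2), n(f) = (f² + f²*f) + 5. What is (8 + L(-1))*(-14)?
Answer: -70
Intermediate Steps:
n(f) = 5 + f² + f³ (n(f) = (f² + f³) + 5 = 5 + f² + f³)
L(a) = a*(3 + a² + a³) (L(a) = a*((5 + a² + a³) - 2) = a*(3 + a² + a³))
(8 + L(-1))*(-14) = (8 - (3 + (-1)² + (-1)³))*(-14) = (8 - (3 + 1 - 1))*(-14) = (8 - 1*3)*(-14) = (8 - 3)*(-14) = 5*(-14) = -70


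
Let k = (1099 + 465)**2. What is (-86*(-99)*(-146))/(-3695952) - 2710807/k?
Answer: -145383491605/188346945904 ≈ -0.77189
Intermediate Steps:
k = 2446096 (k = 1564**2 = 2446096)
(-86*(-99)*(-146))/(-3695952) - 2710807/k = (-86*(-99)*(-146))/(-3695952) - 2710807/2446096 = (8514*(-146))*(-1/3695952) - 2710807*1/2446096 = -1243044*(-1/3695952) - 2710807/2446096 = 103587/307996 - 2710807/2446096 = -145383491605/188346945904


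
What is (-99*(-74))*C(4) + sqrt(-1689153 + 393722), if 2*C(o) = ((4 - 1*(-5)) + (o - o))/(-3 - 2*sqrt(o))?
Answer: -32967/7 + I*sqrt(1295431) ≈ -4709.6 + 1138.2*I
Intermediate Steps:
C(o) = 9/(2*(-3 - 2*sqrt(o))) (C(o) = (((4 - 1*(-5)) + (o - o))/(-3 - 2*sqrt(o)))/2 = (((4 + 5) + 0)/(-3 - 2*sqrt(o)))/2 = ((9 + 0)/(-3 - 2*sqrt(o)))/2 = (9/(-3 - 2*sqrt(o)))/2 = 9/(2*(-3 - 2*sqrt(o))))
(-99*(-74))*C(4) + sqrt(-1689153 + 393722) = (-99*(-74))*(-9/(6 + 4*sqrt(4))) + sqrt(-1689153 + 393722) = 7326*(-9/(6 + 4*2)) + sqrt(-1295431) = 7326*(-9/(6 + 8)) + I*sqrt(1295431) = 7326*(-9/14) + I*sqrt(1295431) = -32967/7 + I*sqrt(1295431)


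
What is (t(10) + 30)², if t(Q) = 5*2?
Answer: 1600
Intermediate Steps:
t(Q) = 10
(t(10) + 30)² = (10 + 30)² = 40² = 1600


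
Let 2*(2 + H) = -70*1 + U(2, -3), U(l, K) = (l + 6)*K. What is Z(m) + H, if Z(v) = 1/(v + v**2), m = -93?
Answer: -419243/8556 ≈ -49.000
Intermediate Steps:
U(l, K) = K*(6 + l) (U(l, K) = (6 + l)*K = K*(6 + l))
H = -49 (H = -2 + (-70*1 - 3*(6 + 2))/2 = -2 + (-70 - 3*8)/2 = -2 + (-70 - 24)/2 = -2 + (1/2)*(-94) = -2 - 47 = -49)
Z(m) + H = 1/((-93)*(1 - 93)) - 49 = -1/93/(-92) - 49 = -1/93*(-1/92) - 49 = 1/8556 - 49 = -419243/8556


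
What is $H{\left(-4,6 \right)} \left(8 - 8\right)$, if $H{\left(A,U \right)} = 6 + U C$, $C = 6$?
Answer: $0$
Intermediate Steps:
$H{\left(A,U \right)} = 6 + 6 U$ ($H{\left(A,U \right)} = 6 + U 6 = 6 + 6 U$)
$H{\left(-4,6 \right)} \left(8 - 8\right) = \left(6 + 6 \cdot 6\right) \left(8 - 8\right) = \left(6 + 36\right) 0 = 42 \cdot 0 = 0$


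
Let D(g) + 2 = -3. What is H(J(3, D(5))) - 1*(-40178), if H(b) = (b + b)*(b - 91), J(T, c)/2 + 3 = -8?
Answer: 45150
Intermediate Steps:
D(g) = -5 (D(g) = -2 - 3 = -5)
J(T, c) = -22 (J(T, c) = -6 + 2*(-8) = -6 - 16 = -22)
H(b) = 2*b*(-91 + b) (H(b) = (2*b)*(-91 + b) = 2*b*(-91 + b))
H(J(3, D(5))) - 1*(-40178) = 2*(-22)*(-91 - 22) - 1*(-40178) = 2*(-22)*(-113) + 40178 = 4972 + 40178 = 45150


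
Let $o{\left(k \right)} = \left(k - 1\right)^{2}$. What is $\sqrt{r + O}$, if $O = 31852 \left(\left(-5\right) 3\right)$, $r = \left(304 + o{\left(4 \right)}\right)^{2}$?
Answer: $i \sqrt{379811} \approx 616.29 i$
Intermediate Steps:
$o{\left(k \right)} = \left(-1 + k\right)^{2}$
$r = 97969$ ($r = \left(304 + \left(-1 + 4\right)^{2}\right)^{2} = \left(304 + 3^{2}\right)^{2} = \left(304 + 9\right)^{2} = 313^{2} = 97969$)
$O = -477780$ ($O = 31852 \left(-15\right) = -477780$)
$\sqrt{r + O} = \sqrt{97969 - 477780} = \sqrt{-379811} = i \sqrt{379811}$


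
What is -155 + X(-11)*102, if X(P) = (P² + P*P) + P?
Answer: 23407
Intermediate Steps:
X(P) = P + 2*P² (X(P) = (P² + P²) + P = 2*P² + P = P + 2*P²)
-155 + X(-11)*102 = -155 - 11*(1 + 2*(-11))*102 = -155 - 11*(1 - 22)*102 = -155 - 11*(-21)*102 = -155 + 231*102 = -155 + 23562 = 23407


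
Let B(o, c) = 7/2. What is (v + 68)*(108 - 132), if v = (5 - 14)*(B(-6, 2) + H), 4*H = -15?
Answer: -1686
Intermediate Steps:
H = -15/4 (H = (1/4)*(-15) = -15/4 ≈ -3.7500)
B(o, c) = 7/2 (B(o, c) = 7*(1/2) = 7/2)
v = 9/4 (v = (5 - 14)*(7/2 - 15/4) = -9*(-1/4) = 9/4 ≈ 2.2500)
(v + 68)*(108 - 132) = (9/4 + 68)*(108 - 132) = (281/4)*(-24) = -1686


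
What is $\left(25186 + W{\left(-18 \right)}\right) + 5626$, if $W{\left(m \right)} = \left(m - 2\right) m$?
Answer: $31172$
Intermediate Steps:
$W{\left(m \right)} = m \left(-2 + m\right)$ ($W{\left(m \right)} = \left(-2 + m\right) m = m \left(-2 + m\right)$)
$\left(25186 + W{\left(-18 \right)}\right) + 5626 = \left(25186 - 18 \left(-2 - 18\right)\right) + 5626 = \left(25186 - -360\right) + 5626 = \left(25186 + 360\right) + 5626 = 25546 + 5626 = 31172$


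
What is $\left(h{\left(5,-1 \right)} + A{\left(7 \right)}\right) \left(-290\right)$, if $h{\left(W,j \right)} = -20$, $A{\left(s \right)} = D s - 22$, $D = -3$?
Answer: $18270$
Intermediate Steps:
$A{\left(s \right)} = -22 - 3 s$ ($A{\left(s \right)} = - 3 s - 22 = -22 - 3 s$)
$\left(h{\left(5,-1 \right)} + A{\left(7 \right)}\right) \left(-290\right) = \left(-20 - 43\right) \left(-290\right) = \left(-63\right) \left(-290\right) = 18270$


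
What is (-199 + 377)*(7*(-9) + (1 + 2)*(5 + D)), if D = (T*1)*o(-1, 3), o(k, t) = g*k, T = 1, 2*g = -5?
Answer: -7209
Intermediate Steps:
g = -5/2 (g = (½)*(-5) = -5/2 ≈ -2.5000)
o(k, t) = -5*k/2
D = 5/2 (D = (1*1)*(-5/2*(-1)) = 1*(5/2) = 5/2 ≈ 2.5000)
(-199 + 377)*(7*(-9) + (1 + 2)*(5 + D)) = (-199 + 377)*(7*(-9) + (1 + 2)*(5 + 5/2)) = 178*(-63 + 3*(15/2)) = 178*(-63 + 45/2) = 178*(-81/2) = -7209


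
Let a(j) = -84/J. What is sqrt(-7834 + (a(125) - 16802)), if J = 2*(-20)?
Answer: 3*I*sqrt(273710)/10 ≈ 156.95*I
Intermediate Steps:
J = -40
a(j) = 21/10 (a(j) = -84/(-40) = -84*(-1/40) = 21/10)
sqrt(-7834 + (a(125) - 16802)) = sqrt(-7834 + (21/10 - 16802)) = sqrt(-7834 - 167999/10) = sqrt(-246339/10) = 3*I*sqrt(273710)/10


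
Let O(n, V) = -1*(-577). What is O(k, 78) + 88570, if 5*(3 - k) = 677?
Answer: 89147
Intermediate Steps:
k = -662/5 (k = 3 - 1/5*677 = 3 - 677/5 = -662/5 ≈ -132.40)
O(n, V) = 577
O(k, 78) + 88570 = 577 + 88570 = 89147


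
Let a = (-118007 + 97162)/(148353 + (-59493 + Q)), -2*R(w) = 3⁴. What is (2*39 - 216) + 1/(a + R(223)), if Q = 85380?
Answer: -17761422/128683 ≈ -138.02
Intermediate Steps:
R(w) = -81/2 (R(w) = -½*3⁴ = -½*81 = -81/2)
a = -379/3168 (a = (-118007 + 97162)/(148353 + (-59493 + 85380)) = -20845/(148353 + 25887) = -20845/174240 = -20845*1/174240 = -379/3168 ≈ -0.11963)
(2*39 - 216) + 1/(a + R(223)) = (2*39 - 216) + 1/(-379/3168 - 81/2) = (78 - 216) + 1/(-128683/3168) = -138 - 3168/128683 = -17761422/128683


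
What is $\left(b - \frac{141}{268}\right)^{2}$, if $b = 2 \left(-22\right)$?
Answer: $\frac{142396489}{71824} \approx 1982.6$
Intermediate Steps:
$b = -44$
$\left(b - \frac{141}{268}\right)^{2} = \left(-44 - \frac{141}{268}\right)^{2} = \left(- \frac{11933}{268}\right)^{2} = \frac{142396489}{71824}$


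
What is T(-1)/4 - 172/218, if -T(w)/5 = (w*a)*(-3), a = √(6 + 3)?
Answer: -5249/436 ≈ -12.039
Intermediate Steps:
a = 3 (a = √9 = 3)
T(w) = 45*w (T(w) = -5*w*3*(-3) = -5*3*w*(-3) = -(-45)*w = 45*w)
T(-1)/4 - 172/218 = (45*(-1))/4 - 172/218 = -45*¼ - 172*1/218 = -45/4 - 86/109 = -5249/436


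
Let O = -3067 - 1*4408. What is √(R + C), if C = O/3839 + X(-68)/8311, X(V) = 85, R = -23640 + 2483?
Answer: I*√21539550312036061327/31905929 ≈ 145.46*I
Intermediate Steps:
R = -21157
O = -7475 (O = -3067 - 4408 = -7475)
C = -61798410/31905929 (C = -7475/3839 + 85/8311 = -61798410/31905929 ≈ -1.9369)
√(R + C) = √(-21157 - 61798410/31905929) = √(-675095538263/31905929) = I*√21539550312036061327/31905929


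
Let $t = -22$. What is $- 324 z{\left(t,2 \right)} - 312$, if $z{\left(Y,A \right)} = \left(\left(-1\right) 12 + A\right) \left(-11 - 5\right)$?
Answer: $-52152$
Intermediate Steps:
$z{\left(Y,A \right)} = 192 - 16 A$ ($z{\left(Y,A \right)} = \left(-12 + A\right) \left(-16\right) = 192 - 16 A$)
$- 324 z{\left(t,2 \right)} - 312 = - 324 \left(192 - 32\right) - 312 = \left(-324\right) 160 - 312 = -51840 - 312 = -52152$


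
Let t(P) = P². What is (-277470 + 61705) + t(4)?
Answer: -215749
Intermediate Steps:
(-277470 + 61705) + t(4) = (-277470 + 61705) + 4² = -215765 + 16 = -215749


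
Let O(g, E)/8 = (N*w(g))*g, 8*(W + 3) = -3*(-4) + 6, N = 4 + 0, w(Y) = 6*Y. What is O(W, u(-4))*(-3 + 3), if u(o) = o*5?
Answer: 0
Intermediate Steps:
u(o) = 5*o
N = 4
W = -¾ (W = -3 + (-3*(-4) + 6)/8 = -3 + (12 + 6)/8 = -3 + (⅛)*18 = -3 + 9/4 = -¾ ≈ -0.75000)
O(g, E) = 192*g² (O(g, E) = 8*((4*(6*g))*g) = 8*((24*g)*g) = 8*(24*g²) = 192*g²)
O(W, u(-4))*(-3 + 3) = (192*(-¾)²)*(-3 + 3) = (192*(9/16))*0 = 108*0 = 0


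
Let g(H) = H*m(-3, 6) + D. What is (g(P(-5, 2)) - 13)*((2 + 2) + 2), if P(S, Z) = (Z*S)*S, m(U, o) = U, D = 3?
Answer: -960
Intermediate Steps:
P(S, Z) = Z*S² (P(S, Z) = (S*Z)*S = Z*S²)
g(H) = 3 - 3*H (g(H) = H*(-3) + 3 = -3*H + 3 = 3 - 3*H)
(g(P(-5, 2)) - 13)*((2 + 2) + 2) = ((3 - 6*(-5)²) - 13)*((2 + 2) + 2) = ((3 - 6*25) - 13)*(4 + 2) = ((3 - 3*50) - 13)*6 = ((3 - 150) - 13)*6 = (-147 - 13)*6 = -160*6 = -960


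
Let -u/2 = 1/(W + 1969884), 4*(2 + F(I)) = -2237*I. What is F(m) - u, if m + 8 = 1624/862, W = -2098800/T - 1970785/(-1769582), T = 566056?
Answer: 363393841748818168883269/106305920941344245191 ≈ 3418.4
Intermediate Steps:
W = -324803003455/125210313574 (W = -2098800/566056 - 1970785/(-1769582) = -2098800*1/566056 - 1970785*(-1/1769582) = -262350/70757 + 1970785/1769582 = -324803003455/125210313574 ≈ -2.5941)
m = -2636/431 (m = -8 + 1624/862 = -8 + 1624*(1/862) = -8 + 812/431 = -2636/431 ≈ -6.1160)
F(I) = -2 - 2237*I/4 (F(I) = -2 + (-2237*I)/4 = -2 - 2237*I/4)
u = -250420627148/246649468541401961 (u = -2/(-324803003455/125210313574 + 1969884) = -2/246649468541401961/125210313574 = -2*125210313574/246649468541401961 = -250420627148/246649468541401961 ≈ -1.0153e-6)
F(m) - u = (-2 - 2237/4*(-2636/431)) - 1*(-250420627148/246649468541401961) = (-2 + 1474183/431) + 250420627148/246649468541401961 = 1473321/431 + 250420627148/246649468541401961 = 363393841748818168883269/106305920941344245191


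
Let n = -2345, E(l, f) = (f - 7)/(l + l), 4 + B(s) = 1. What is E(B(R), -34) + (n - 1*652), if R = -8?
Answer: -17941/6 ≈ -2990.2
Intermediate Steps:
B(s) = -3 (B(s) = -4 + 1 = -3)
E(l, f) = (-7 + f)/(2*l) (E(l, f) = (-7 + f)/((2*l)) = (-7 + f)*(1/(2*l)) = (-7 + f)/(2*l))
E(B(R), -34) + (n - 1*652) = (½)*(-7 - 34)/(-3) + (-2345 - 1*652) = (½)*(-⅓)*(-41) + (-2345 - 652) = 41/6 - 2997 = -17941/6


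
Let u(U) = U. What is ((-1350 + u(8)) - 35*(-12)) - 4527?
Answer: -5449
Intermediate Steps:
((-1350 + u(8)) - 35*(-12)) - 4527 = ((-1350 + 8) - 35*(-12)) - 4527 = (-1342 + 420) - 4527 = -922 - 4527 = -5449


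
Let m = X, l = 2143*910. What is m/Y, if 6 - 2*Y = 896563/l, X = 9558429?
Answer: 37280358291540/10804217 ≈ 3.4505e+6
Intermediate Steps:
l = 1950130
Y = 10804217/3900260 (Y = 3 - 896563/(2*1950130) = 3 - ½*896563/1950130 = 3 - 896563/3900260 = 10804217/3900260 ≈ 2.7701)
m = 9558429
m/Y = 9558429/(10804217/3900260) = 9558429*(3900260/10804217) = 37280358291540/10804217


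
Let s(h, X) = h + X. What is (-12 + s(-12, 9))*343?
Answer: -5145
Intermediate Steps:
s(h, X) = X + h
(-12 + s(-12, 9))*343 = (-12 + (9 - 12))*343 = (-12 - 3)*343 = -15*343 = -5145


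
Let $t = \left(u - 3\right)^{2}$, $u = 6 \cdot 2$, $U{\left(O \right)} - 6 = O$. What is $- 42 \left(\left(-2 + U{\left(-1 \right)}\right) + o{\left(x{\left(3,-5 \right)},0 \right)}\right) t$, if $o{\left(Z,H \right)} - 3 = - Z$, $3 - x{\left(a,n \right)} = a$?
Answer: $-20412$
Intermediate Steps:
$x{\left(a,n \right)} = 3 - a$
$U{\left(O \right)} = 6 + O$
$o{\left(Z,H \right)} = 3 - Z$
$u = 12$
$t = 81$ ($t = \left(12 - 3\right)^{2} = 9^{2} = 81$)
$- 42 \left(\left(-2 + U{\left(-1 \right)}\right) + o{\left(x{\left(3,-5 \right)},0 \right)}\right) t = - 42 \left(\left(-2 + \left(6 - 1\right)\right) + \left(3 - \left(3 - 3\right)\right)\right) 81 = - 42 \left(\left(-2 + 5\right) + \left(3 - \left(3 - 3\right)\right)\right) 81 = - 42 \left(3 + \left(3 - 0\right)\right) 81 = - 42 \left(3 + \left(3 + 0\right)\right) 81 = - 42 \left(3 + 3\right) 81 = \left(-42\right) 6 \cdot 81 = \left(-252\right) 81 = -20412$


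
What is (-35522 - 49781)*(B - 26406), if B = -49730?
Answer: 6494629208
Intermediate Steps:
(-35522 - 49781)*(B - 26406) = (-35522 - 49781)*(-49730 - 26406) = -85303*(-76136) = 6494629208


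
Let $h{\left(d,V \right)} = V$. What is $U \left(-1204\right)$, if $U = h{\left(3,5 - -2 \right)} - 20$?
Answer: $15652$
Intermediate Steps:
$U = -13$ ($U = \left(5 - -2\right) - 20 = \left(5 + 2\right) - 20 = 7 - 20 = -13$)
$U \left(-1204\right) = \left(-13\right) \left(-1204\right) = 15652$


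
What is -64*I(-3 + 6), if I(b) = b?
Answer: -192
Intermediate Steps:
-64*I(-3 + 6) = -64*(-3 + 6) = -64*3 = -192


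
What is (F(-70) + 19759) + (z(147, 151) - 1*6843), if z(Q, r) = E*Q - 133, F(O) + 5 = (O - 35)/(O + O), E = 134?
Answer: 129907/4 ≈ 32477.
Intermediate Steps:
F(O) = -5 + (-35 + O)/(2*O) (F(O) = -5 + (O - 35)/(O + O) = -5 + (-35 + O)/((2*O)) = -5 + (-35 + O)*(1/(2*O)) = -5 + (-35 + O)/(2*O))
z(Q, r) = -133 + 134*Q (z(Q, r) = 134*Q - 133 = -133 + 134*Q)
(F(-70) + 19759) + (z(147, 151) - 1*6843) = ((1/2)*(-35 - 9*(-70))/(-70) + 19759) + ((-133 + 134*147) - 1*6843) = ((1/2)*(-1/70)*(-35 + 630) + 19759) + ((-133 + 19698) - 6843) = ((1/2)*(-1/70)*595 + 19759) + (19565 - 6843) = (-17/4 + 19759) + 12722 = 79019/4 + 12722 = 129907/4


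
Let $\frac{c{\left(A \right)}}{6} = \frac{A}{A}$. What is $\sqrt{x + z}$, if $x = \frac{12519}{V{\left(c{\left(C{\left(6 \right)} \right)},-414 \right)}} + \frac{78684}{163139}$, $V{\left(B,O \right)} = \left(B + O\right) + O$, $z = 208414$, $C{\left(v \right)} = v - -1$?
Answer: $\frac{\sqrt{416402064457540441678}}{44700086} \approx 456.51$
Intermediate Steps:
$C{\left(v \right)} = 1 + v$ ($C{\left(v \right)} = v + 1 = 1 + v$)
$c{\left(A \right)} = 6$ ($c{\left(A \right)} = 6 \frac{A}{A} = 6 \cdot 1 = 6$)
$V{\left(B,O \right)} = B + 2 O$
$x = - \frac{659219631}{44700086}$ ($x = \frac{12519}{6 + 2 \left(-414\right)} + \frac{78684}{163139} = \frac{12519}{6 - 828} + 78684 \cdot \frac{1}{163139} = \frac{12519}{-822} + \frac{78684}{163139} = 12519 \left(- \frac{1}{822}\right) + \frac{78684}{163139} = - \frac{4173}{274} + \frac{78684}{163139} = - \frac{659219631}{44700086} \approx -14.748$)
$\sqrt{x + z} = \sqrt{- \frac{659219631}{44700086} + 208414} = \sqrt{\frac{9315464503973}{44700086}} = \frac{\sqrt{416402064457540441678}}{44700086}$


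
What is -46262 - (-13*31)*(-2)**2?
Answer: -44650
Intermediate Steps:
-46262 - (-13*31)*(-2)**2 = -46262 - (-403)*4 = -46262 - 1*(-1612) = -46262 + 1612 = -44650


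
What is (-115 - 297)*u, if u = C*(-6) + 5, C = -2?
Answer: -7004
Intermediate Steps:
u = 17 (u = -2*(-6) + 5 = 12 + 5 = 17)
(-115 - 297)*u = (-115 - 297)*17 = -412*17 = -7004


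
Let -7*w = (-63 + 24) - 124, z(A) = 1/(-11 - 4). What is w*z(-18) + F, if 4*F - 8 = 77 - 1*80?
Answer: -127/420 ≈ -0.30238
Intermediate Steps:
z(A) = -1/15 (z(A) = 1/(-15) = -1/15)
F = 5/4 (F = 2 + (77 - 1*80)/4 = 2 + (77 - 80)/4 = 2 + (¼)*(-3) = 2 - ¾ = 5/4 ≈ 1.2500)
w = 163/7 (w = -((-63 + 24) - 124)/7 = -(-39 - 124)/7 = -⅐*(-163) = 163/7 ≈ 23.286)
w*z(-18) + F = (163/7)*(-1/15) + 5/4 = -163/105 + 5/4 = -127/420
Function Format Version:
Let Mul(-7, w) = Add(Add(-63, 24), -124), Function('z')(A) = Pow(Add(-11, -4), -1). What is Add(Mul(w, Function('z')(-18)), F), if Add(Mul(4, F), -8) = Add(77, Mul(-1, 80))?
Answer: Rational(-127, 420) ≈ -0.30238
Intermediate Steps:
Function('z')(A) = Rational(-1, 15) (Function('z')(A) = Pow(-15, -1) = Rational(-1, 15))
F = Rational(5, 4) (F = Add(2, Mul(Rational(1, 4), Add(77, Mul(-1, 80)))) = Add(2, Mul(Rational(1, 4), Add(77, -80))) = Add(2, Mul(Rational(1, 4), -3)) = Add(2, Rational(-3, 4)) = Rational(5, 4) ≈ 1.2500)
w = Rational(163, 7) (w = Mul(Rational(-1, 7), Add(Add(-63, 24), -124)) = Mul(Rational(-1, 7), Add(-39, -124)) = Mul(Rational(-1, 7), -163) = Rational(163, 7) ≈ 23.286)
Add(Mul(w, Function('z')(-18)), F) = Add(Mul(Rational(163, 7), Rational(-1, 15)), Rational(5, 4)) = Add(Rational(-163, 105), Rational(5, 4)) = Rational(-127, 420)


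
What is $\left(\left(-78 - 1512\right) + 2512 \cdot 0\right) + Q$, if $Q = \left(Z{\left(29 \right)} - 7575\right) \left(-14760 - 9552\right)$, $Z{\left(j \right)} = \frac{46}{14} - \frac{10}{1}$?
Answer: $\frac{1290275334}{7} \approx 1.8433 \cdot 10^{8}$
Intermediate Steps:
$Z{\left(j \right)} = - \frac{47}{7}$ ($Z{\left(j \right)} = 46 \cdot \frac{1}{14} - 10 = \frac{23}{7} - 10 = - \frac{47}{7}$)
$Q = \frac{1290286464}{7}$ ($Q = \left(- \frac{47}{7} - 7575\right) \left(-14760 - 9552\right) = \left(- \frac{53072}{7}\right) \left(-24312\right) = \frac{1290286464}{7} \approx 1.8433 \cdot 10^{8}$)
$\left(\left(-78 - 1512\right) + 2512 \cdot 0\right) + Q = \left(\left(-78 - 1512\right) + 2512 \cdot 0\right) + \frac{1290286464}{7} = \left(\left(-78 - 1512\right) + 0\right) + \frac{1290286464}{7} = \left(-1590 + 0\right) + \frac{1290286464}{7} = -1590 + \frac{1290286464}{7} = \frac{1290275334}{7}$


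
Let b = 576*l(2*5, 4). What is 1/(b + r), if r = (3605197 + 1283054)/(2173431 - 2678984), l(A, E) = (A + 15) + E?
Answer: 505553/8439869061 ≈ 5.9901e-5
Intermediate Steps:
l(A, E) = 15 + A + E (l(A, E) = (15 + A) + E = 15 + A + E)
r = -4888251/505553 (r = 4888251/(-505553) = 4888251*(-1/505553) = -4888251/505553 ≈ -9.6691)
b = 16704 (b = 576*(15 + 2*5 + 4) = 576*(15 + 10 + 4) = 576*29 = 16704)
1/(b + r) = 1/(16704 - 4888251/505553) = 1/(8439869061/505553) = 505553/8439869061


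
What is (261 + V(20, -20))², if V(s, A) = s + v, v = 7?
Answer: 82944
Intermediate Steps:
V(s, A) = 7 + s (V(s, A) = s + 7 = 7 + s)
(261 + V(20, -20))² = (261 + (7 + 20))² = (261 + 27)² = 288² = 82944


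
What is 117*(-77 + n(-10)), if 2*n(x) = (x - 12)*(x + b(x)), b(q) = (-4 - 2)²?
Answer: -42471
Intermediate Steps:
b(q) = 36 (b(q) = (-6)² = 36)
n(x) = (-12 + x)*(36 + x)/2 (n(x) = ((x - 12)*(x + 36))/2 = ((-12 + x)*(36 + x))/2 = (-12 + x)*(36 + x)/2)
117*(-77 + n(-10)) = 117*(-77 + (-216 + (½)*(-10)² + 12*(-10))) = 117*(-77 + (-216 + (½)*100 - 120)) = 117*(-77 + (-216 + 50 - 120)) = 117*(-77 - 286) = 117*(-363) = -42471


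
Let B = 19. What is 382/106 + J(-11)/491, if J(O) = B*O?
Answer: 82704/26023 ≈ 3.1781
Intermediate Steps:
J(O) = 19*O
382/106 + J(-11)/491 = 382/106 + (19*(-11))/491 = 382*(1/106) - 209*1/491 = 191/53 - 209/491 = 82704/26023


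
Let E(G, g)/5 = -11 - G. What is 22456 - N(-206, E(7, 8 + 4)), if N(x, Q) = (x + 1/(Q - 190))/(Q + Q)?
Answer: 125747191/5600 ≈ 22455.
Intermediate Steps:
E(G, g) = -55 - 5*G (E(G, g) = 5*(-11 - G) = -55 - 5*G)
N(x, Q) = (x + 1/(-190 + Q))/(2*Q) (N(x, Q) = (x + 1/(-190 + Q))/((2*Q)) = (x + 1/(-190 + Q))*(1/(2*Q)) = (x + 1/(-190 + Q))/(2*Q))
22456 - N(-206, E(7, 8 + 4)) = 22456 - (1 - 190*(-206) + (-55 - 5*7)*(-206))/(2*(-55 - 5*7)*(-190 + (-55 - 5*7))) = 22456 - (1 + 39140 + (-55 - 35)*(-206))/(2*(-55 - 35)*(-190 + (-55 - 35))) = 22456 - (1 + 39140 - 90*(-206))/(2*(-90)*(-190 - 90)) = 22456 - (-1)*(1 + 39140 + 18540)/(2*90*(-280)) = 22456 - (-1)*(-1)*57681/(2*90*280) = 22456 - 1*6409/5600 = 22456 - 6409/5600 = 125747191/5600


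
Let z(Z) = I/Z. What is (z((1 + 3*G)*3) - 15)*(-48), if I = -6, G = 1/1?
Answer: 744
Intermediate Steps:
G = 1
z(Z) = -6/Z
(z((1 + 3*G)*3) - 15)*(-48) = (-6*1/(3*(1 + 3*1)) - 15)*(-48) = (-6*1/(3*(1 + 3)) - 15)*(-48) = (-6/(4*3) - 15)*(-48) = (-6/12 - 15)*(-48) = (-6*1/12 - 15)*(-48) = (-½ - 15)*(-48) = -31/2*(-48) = 744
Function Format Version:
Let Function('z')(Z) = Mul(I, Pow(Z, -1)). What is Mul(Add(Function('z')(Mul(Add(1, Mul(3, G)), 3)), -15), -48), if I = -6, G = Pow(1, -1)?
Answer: 744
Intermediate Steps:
G = 1
Function('z')(Z) = Mul(-6, Pow(Z, -1))
Mul(Add(Function('z')(Mul(Add(1, Mul(3, G)), 3)), -15), -48) = Mul(Add(Mul(-6, Pow(Mul(Add(1, Mul(3, 1)), 3), -1)), -15), -48) = Mul(Add(Mul(-6, Pow(Mul(Add(1, 3), 3), -1)), -15), -48) = Mul(Add(Mul(-6, Pow(Mul(4, 3), -1)), -15), -48) = Mul(Add(Mul(-6, Pow(12, -1)), -15), -48) = Mul(Add(Mul(-6, Rational(1, 12)), -15), -48) = Mul(Add(Rational(-1, 2), -15), -48) = Mul(Rational(-31, 2), -48) = 744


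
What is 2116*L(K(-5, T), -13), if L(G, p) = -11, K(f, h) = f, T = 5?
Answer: -23276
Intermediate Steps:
2116*L(K(-5, T), -13) = 2116*(-11) = -23276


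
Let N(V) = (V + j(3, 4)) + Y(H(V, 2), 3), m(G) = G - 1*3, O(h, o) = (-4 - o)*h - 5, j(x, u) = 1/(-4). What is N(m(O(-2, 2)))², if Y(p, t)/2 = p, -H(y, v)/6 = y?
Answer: 31329/16 ≈ 1958.1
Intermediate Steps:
j(x, u) = -¼
H(y, v) = -6*y
O(h, o) = -5 + h*(-4 - o) (O(h, o) = h*(-4 - o) - 5 = -5 + h*(-4 - o))
Y(p, t) = 2*p
m(G) = -3 + G (m(G) = G - 3 = -3 + G)
N(V) = -¼ - 11*V (N(V) = (V - ¼) + 2*(-6*V) = (-¼ + V) - 12*V = -¼ - 11*V)
N(m(O(-2, 2)))² = (-¼ - 11*(-3 + (-5 - 4*(-2) - 1*(-2)*2)))² = (-¼ - 11*(-3 + (-5 + 8 + 4)))² = (-¼ - 11*(-3 + 7))² = (-¼ - 11*4)² = (-¼ - 44)² = (-177/4)² = 31329/16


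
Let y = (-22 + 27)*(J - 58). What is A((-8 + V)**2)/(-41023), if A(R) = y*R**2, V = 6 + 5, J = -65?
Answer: 49815/41023 ≈ 1.2143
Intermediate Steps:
V = 11
y = -615 (y = (-22 + 27)*(-65 - 58) = 5*(-123) = -615)
A(R) = -615*R**2
A((-8 + V)**2)/(-41023) = -615*(-8 + 11)**4/(-41023) = -615*(3**2)**2*(-1/41023) = -615*9**2*(-1/41023) = -615*81*(-1/41023) = -49815*(-1/41023) = 49815/41023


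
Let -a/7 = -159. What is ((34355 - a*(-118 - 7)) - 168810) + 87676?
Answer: 92346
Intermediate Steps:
a = 1113 (a = -7*(-159) = 1113)
((34355 - a*(-118 - 7)) - 168810) + 87676 = ((34355 - 1113*(-118 - 7)) - 168810) + 87676 = ((34355 - 1113*(-125)) - 168810) + 87676 = ((34355 - 1*(-139125)) - 168810) + 87676 = ((34355 + 139125) - 168810) + 87676 = (173480 - 168810) + 87676 = 4670 + 87676 = 92346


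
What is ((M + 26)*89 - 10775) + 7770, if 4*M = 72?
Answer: 911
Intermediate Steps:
M = 18 (M = (¼)*72 = 18)
((M + 26)*89 - 10775) + 7770 = ((18 + 26)*89 - 10775) + 7770 = (44*89 - 10775) + 7770 = (3916 - 10775) + 7770 = -6859 + 7770 = 911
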